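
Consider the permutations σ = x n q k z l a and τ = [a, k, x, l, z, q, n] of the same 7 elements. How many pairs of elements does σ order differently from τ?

15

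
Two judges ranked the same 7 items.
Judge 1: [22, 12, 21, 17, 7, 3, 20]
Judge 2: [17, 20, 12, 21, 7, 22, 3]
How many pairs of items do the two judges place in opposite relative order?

Assign each item its position (1..7) in the first ordering, then rewrite the second ordering as that position sequence:
positions: 22→1, 12→2, 21→3, 17→4, 7→5, 3→6, 20→7
second ordering as positions: [4, 7, 2, 3, 5, 1, 6]
Discordant pairs = inversions in this position sequence.
4: 2, 3, 1 → 3
7: 2, 3, 5, 1, 6 → 5
2: 1 → 1
3: 1 → 1
5: 1 → 1
1: 0
6: 0
Total: 3 + 5 + 1 + 1 + 1 + 0 + 0 = 11

11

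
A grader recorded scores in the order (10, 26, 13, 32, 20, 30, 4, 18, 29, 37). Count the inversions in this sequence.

16

For each element, count later entries that are smaller:
10: 1
26: 4
13: 1
32: 5
20: 2
30: 3
4: 0
18: 0
29: 0
37: 0
Sum: 1 + 4 + 1 + 5 + 2 + 3 + 0 + 0 + 0 + 0 = 16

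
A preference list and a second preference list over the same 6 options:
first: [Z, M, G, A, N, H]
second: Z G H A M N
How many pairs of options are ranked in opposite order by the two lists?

5 pairs

Assign each item its position (1..6) in the first ordering, then rewrite the second ordering as that position sequence:
positions: Z→1, M→2, G→3, A→4, N→5, H→6
second ordering as positions: [1, 3, 6, 4, 2, 5]
Discordant pairs = inversions in this position sequence.
1: 0
3: 2 → 1
6: 4, 2, 5 → 3
4: 2 → 1
2: 0
5: 0
Total: 0 + 1 + 3 + 1 + 0 + 0 = 5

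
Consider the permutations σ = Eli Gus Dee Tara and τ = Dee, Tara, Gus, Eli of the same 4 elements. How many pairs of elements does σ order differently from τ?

Assign each item its position (1..4) in the first ordering, then rewrite the second ordering as that position sequence:
positions: Eli→1, Gus→2, Dee→3, Tara→4
second ordering as positions: [3, 4, 2, 1]
Discordant pairs = inversions in this position sequence.
3: 2, 1 → 2
4: 2, 1 → 2
2: 1 → 1
1: 0
Total: 2 + 2 + 1 + 0 = 5

Discordant pairs: 5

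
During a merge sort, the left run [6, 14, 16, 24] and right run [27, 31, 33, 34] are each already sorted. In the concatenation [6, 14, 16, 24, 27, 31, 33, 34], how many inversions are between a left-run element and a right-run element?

0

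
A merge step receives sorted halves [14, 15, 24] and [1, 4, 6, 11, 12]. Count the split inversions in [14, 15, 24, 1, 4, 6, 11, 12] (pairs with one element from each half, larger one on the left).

15 split inversions

Count, for every r in R, how many entries of L exceed r:
r = 1: 14, 15, 24 → 3
r = 4: 14, 15, 24 → 3
r = 6: 14, 15, 24 → 3
r = 11: 14, 15, 24 → 3
r = 12: 14, 15, 24 → 3
Cross-inversions: 3 + 3 + 3 + 3 + 3 = 15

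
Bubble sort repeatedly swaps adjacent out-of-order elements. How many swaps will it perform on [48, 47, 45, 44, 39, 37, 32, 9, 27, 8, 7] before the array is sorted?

Adjacent swaps: 54

Minimum adjacent swaps = number of inversions (each swap of adjacent out-of-order elements removes one inversion and no swap can remove more).
Count inversions — for each element, later elements that are smaller:
48: 47, 45, 44, 39, 37, 32, 9, 27, 8, 7 → 10
47: 45, 44, 39, 37, 32, 9, 27, 8, 7 → 9
45: 44, 39, 37, 32, 9, 27, 8, 7 → 8
44: 39, 37, 32, 9, 27, 8, 7 → 7
39: 37, 32, 9, 27, 8, 7 → 6
37: 32, 9, 27, 8, 7 → 5
32: 9, 27, 8, 7 → 4
9: 8, 7 → 2
27: 8, 7 → 2
8: 7 → 1
7: none → 0
Total inversions: 10 + 9 + 8 + 7 + 6 + 5 + 4 + 2 + 2 + 1 + 0 = 54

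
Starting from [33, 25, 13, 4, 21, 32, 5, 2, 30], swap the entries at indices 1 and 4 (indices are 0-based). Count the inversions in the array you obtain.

Positions 1 and 4 hold 25 and 21; after swapping, the array is [33, 21, 13, 4, 25, 32, 5, 2, 30].
Element-by-element contributions:
33: 8
21: 4
13: 3
4: 1
25: 2
32: 3
5: 1
2: 0
30: 0
Sum: 8 + 4 + 3 + 1 + 2 + 3 + 1 + 0 + 0 = 22

22 inversions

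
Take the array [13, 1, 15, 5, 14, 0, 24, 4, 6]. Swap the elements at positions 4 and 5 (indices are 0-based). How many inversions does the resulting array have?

Positions 4 and 5 hold 14 and 0; after swapping, the array is [13, 1, 15, 5, 0, 14, 24, 4, 6].
Element-by-element contributions:
13: 5
1: 1
15: 5
5: 2
0: 0
14: 2
24: 2
4: 0
6: 0
Sum: 5 + 1 + 5 + 2 + 0 + 2 + 2 + 0 + 0 = 17

There are 17 inversions.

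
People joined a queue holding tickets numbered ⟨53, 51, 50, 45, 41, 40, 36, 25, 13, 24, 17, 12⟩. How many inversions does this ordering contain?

Element-by-element contributions:
53: 11
51: 10
50: 9
45: 8
41: 7
40: 6
36: 5
25: 4
13: 1
24: 2
17: 1
12: 0
Sum: 11 + 10 + 9 + 8 + 7 + 6 + 5 + 4 + 1 + 2 + 1 + 0 = 64

64 inversions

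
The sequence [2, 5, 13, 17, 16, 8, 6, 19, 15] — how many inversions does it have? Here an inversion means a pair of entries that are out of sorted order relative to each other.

11 inversions

Sweep left to right; for each value list the smaller values that follow it:
2: 0
5: 0
13: 2
17: 4
16: 3
8: 1
6: 0
19: 1
15: 0
Sum: 0 + 0 + 2 + 4 + 3 + 1 + 0 + 1 + 0 = 11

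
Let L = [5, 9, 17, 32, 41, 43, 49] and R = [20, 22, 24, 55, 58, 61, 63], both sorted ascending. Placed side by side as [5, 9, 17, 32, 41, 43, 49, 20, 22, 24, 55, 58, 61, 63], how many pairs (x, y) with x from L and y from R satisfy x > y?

12

For each element r of the right run, count left-run elements greater than r:
r = 20: 32, 41, 43, 49 → 4
r = 22: 32, 41, 43, 49 → 4
r = 24: 32, 41, 43, 49 → 4
r = 55: none → 0
r = 58: none → 0
r = 61: none → 0
r = 63: none → 0
Cross-inversions: 4 + 4 + 4 + 0 + 0 + 0 + 0 = 12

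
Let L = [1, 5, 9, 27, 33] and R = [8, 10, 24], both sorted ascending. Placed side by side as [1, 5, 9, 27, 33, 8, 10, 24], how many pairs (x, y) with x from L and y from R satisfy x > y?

7

For each element r of the right run, count left-run elements greater than r:
r = 8: 9, 27, 33 → 3
r = 10: 27, 33 → 2
r = 24: 27, 33 → 2
Cross-inversions: 3 + 2 + 2 = 7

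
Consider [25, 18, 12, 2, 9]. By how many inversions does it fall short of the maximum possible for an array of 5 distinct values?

1

Maximum inversions for 5 distinct elements is C(5, 2) = 5·4/2 = 10.
Current inversions — for each element, count later smaller elements:
25: 4
18: 3
12: 2
2: 0
9: 0
Current total: 4 + 3 + 2 + 0 + 0 = 9
Shortfall: 10 − 9 = 1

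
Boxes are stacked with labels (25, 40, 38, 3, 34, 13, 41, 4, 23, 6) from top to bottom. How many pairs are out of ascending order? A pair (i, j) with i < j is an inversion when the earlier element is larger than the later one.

28

For each element, count later entries that are smaller:
25: 5
40: 7
38: 6
3: 0
34: 4
13: 2
41: 3
4: 0
23: 1
6: 0
Sum: 5 + 7 + 6 + 0 + 4 + 2 + 3 + 0 + 1 + 0 = 28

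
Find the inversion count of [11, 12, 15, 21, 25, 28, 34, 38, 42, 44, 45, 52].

For each element, count later entries that are smaller:
11: 0
12: 0
15: 0
21: 0
25: 0
28: 0
34: 0
38: 0
42: 0
44: 0
45: 0
52: 0
Sum: 0 + 0 + 0 + 0 + 0 + 0 + 0 + 0 + 0 + 0 + 0 + 0 = 0

0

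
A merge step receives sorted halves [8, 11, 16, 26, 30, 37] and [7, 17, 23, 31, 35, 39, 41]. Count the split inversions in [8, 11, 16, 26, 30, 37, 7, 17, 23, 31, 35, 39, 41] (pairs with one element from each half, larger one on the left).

Take each right-half value and tally the left-half values above it:
r = 7: 8, 11, 16, 26, 30, 37 → 6
r = 17: 26, 30, 37 → 3
r = 23: 26, 30, 37 → 3
r = 31: 37 → 1
r = 35: 37 → 1
r = 39: none → 0
r = 41: none → 0
Cross-inversions: 6 + 3 + 3 + 1 + 1 + 0 + 0 = 14

14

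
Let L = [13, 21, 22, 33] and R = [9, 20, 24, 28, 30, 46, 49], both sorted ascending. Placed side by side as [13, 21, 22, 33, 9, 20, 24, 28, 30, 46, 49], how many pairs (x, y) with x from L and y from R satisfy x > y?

Count, for every r in R, how many entries of L exceed r:
r = 9: 13, 21, 22, 33 → 4
r = 20: 21, 22, 33 → 3
r = 24: 33 → 1
r = 28: 33 → 1
r = 30: 33 → 1
r = 46: none → 0
r = 49: none → 0
Cross-inversions: 4 + 3 + 1 + 1 + 1 + 0 + 0 = 10

10 cross-inversions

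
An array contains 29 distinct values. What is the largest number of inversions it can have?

The maximum occurs when the array is in strictly decreasing order: every one of the C(29, 2) pairs is inverted.
C(29, 2) = 29·28/2 = 406

406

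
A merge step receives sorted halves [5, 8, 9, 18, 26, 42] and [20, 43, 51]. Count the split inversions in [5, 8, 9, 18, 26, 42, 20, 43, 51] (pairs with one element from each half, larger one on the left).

2 cross-inversions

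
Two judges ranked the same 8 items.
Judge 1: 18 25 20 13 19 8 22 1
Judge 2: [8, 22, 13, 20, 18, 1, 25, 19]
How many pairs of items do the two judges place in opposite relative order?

There are 17 discordant pairs.

Assign each item its position (1..8) in the first ordering, then rewrite the second ordering as that position sequence:
positions: 18→1, 25→2, 20→3, 13→4, 19→5, 8→6, 22→7, 1→8
second ordering as positions: [6, 7, 4, 3, 1, 8, 2, 5]
Discordant pairs = inversions in this position sequence.
6: 4, 3, 1, 2, 5 → 5
7: 4, 3, 1, 2, 5 → 5
4: 3, 1, 2 → 3
3: 1, 2 → 2
1: 0
8: 2, 5 → 2
2: 0
5: 0
Total: 5 + 5 + 3 + 2 + 0 + 2 + 0 + 0 = 17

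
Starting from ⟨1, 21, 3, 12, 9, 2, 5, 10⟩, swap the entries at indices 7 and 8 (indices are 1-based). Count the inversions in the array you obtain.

14

Positions 7 and 8 hold 5 and 10; after swapping, the array is [1, 21, 3, 12, 9, 2, 10, 5].
Element-by-element contributions:
1 → none → 0
21 → 3, 12, 9, 2, 10, 5 → 6
3 → 2 → 1
12 → 9, 2, 10, 5 → 4
9 → 2, 5 → 2
2 → none → 0
10 → 5 → 1
5 → none → 0
Sum: 0 + 6 + 1 + 4 + 2 + 0 + 1 + 0 = 14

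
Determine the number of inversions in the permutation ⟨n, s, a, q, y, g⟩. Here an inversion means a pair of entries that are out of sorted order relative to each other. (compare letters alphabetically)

7

Count, for each position, how many later elements it exceeds:
n → a, g → 2
s → a, q, g → 3
a → none → 0
q → g → 1
y → g → 1
g → none → 0
Sum: 2 + 3 + 0 + 1 + 1 + 0 = 7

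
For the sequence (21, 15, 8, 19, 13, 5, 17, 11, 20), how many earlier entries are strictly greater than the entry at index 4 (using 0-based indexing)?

3

The element at index 4 is 13.
Elements before it: 21, 15, 8, 19
Those larger than 13: 21, 15, 19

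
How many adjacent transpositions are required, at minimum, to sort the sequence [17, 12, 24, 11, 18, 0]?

The minimum number of adjacent swaps to sort an array equals its inversion count, since every such swap removes exactly one inversion.
Count inversions — for each element, later elements that are smaller:
17: 12, 11, 0 → 3
12: 11, 0 → 2
24: 11, 18, 0 → 3
11: 0 → 1
18: 0 → 1
0: none → 0
Total inversions: 3 + 2 + 3 + 1 + 1 + 0 = 10

Adjacent swaps: 10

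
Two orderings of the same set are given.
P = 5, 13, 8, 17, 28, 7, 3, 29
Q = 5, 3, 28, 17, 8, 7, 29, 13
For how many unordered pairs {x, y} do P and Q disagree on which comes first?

13

Assign each item its position (1..8) in the first ordering, then rewrite the second ordering as that position sequence:
positions: 5→1, 13→2, 8→3, 17→4, 28→5, 7→6, 3→7, 29→8
second ordering as positions: [1, 7, 5, 4, 3, 6, 8, 2]
Discordant pairs = inversions in this position sequence.
1: 0
7: 5, 4, 3, 6, 2 → 5
5: 4, 3, 2 → 3
4: 3, 2 → 2
3: 2 → 1
6: 2 → 1
8: 2 → 1
2: 0
Total: 0 + 5 + 3 + 2 + 1 + 1 + 1 + 0 = 13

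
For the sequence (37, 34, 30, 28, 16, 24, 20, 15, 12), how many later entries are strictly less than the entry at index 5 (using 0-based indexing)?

3 such elements

The element at index 5 is 24.
Elements after it: 20, 15, 12
Those smaller than 24: 20, 15, 12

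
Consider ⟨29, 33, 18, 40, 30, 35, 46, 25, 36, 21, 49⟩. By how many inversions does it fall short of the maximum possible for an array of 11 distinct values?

34 inversions short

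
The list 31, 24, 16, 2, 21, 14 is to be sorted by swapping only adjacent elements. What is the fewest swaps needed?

Each adjacent swap fixes exactly one inversion, so the minimum swap count equals the number of inversions.
Count inversions — for each element, later elements that are smaller:
31: 24, 16, 2, 21, 14 → 5
24: 16, 2, 21, 14 → 4
16: 2, 14 → 2
2: none → 0
21: 14 → 1
14: none → 0
Total inversions: 5 + 4 + 2 + 0 + 1 + 0 = 12

12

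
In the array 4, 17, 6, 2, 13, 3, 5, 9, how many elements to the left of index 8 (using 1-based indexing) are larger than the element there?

The element at index 8 is 9.
Elements before it: 4, 17, 6, 2, 13, 3, 5
Those larger than 9: 17, 13

2 such elements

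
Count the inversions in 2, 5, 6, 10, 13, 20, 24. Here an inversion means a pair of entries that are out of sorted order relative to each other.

Listing every pair i<j with a[i]>a[j] (using 0-based positions):
(none)
That's 0 pairs.

0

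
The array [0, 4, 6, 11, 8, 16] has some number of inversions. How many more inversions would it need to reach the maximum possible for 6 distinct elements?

14 inversions short

Maximum inversions for 6 distinct elements is C(6, 2) = 6·5/2 = 15.
Current inversions — for each element, count later smaller elements:
0: 0
4: 0
6: 0
11: 1
8: 0
16: 0
Current total: 0 + 0 + 0 + 1 + 0 + 0 = 1
Shortfall: 15 − 1 = 14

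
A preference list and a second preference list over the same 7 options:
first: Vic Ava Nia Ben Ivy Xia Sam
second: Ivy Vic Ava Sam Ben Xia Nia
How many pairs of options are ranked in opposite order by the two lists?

Assign each item its position (1..7) in the first ordering, then rewrite the second ordering as that position sequence:
positions: Vic→1, Ava→2, Nia→3, Ben→4, Ivy→5, Xia→6, Sam→7
second ordering as positions: [5, 1, 2, 7, 4, 6, 3]
Discordant pairs = inversions in this position sequence.
5: 1, 2, 4, 3 → 4
1: 0
2: 0
7: 4, 6, 3 → 3
4: 3 → 1
6: 3 → 1
3: 0
Total: 4 + 0 + 0 + 3 + 1 + 1 + 0 = 9

Pairs: 9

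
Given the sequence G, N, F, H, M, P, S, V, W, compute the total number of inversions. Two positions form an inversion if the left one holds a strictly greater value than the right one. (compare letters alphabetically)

Count, for each position, how many later elements it exceeds:
G → F → 1
N → F, H, M → 3
F → none → 0
H → none → 0
M → none → 0
P → none → 0
S → none → 0
V → none → 0
W → none → 0
Sum: 1 + 3 + 0 + 0 + 0 + 0 + 0 + 0 + 0 = 4

4 out-of-order pairs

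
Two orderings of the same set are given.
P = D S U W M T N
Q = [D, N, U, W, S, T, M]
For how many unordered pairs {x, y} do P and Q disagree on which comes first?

8

Assign each item its position (1..7) in the first ordering, then rewrite the second ordering as that position sequence:
positions: D→1, S→2, U→3, W→4, M→5, T→6, N→7
second ordering as positions: [1, 7, 3, 4, 2, 6, 5]
Discordant pairs = inversions in this position sequence.
1: 0
7: 3, 4, 2, 6, 5 → 5
3: 2 → 1
4: 2 → 1
2: 0
6: 5 → 1
5: 0
Total: 0 + 5 + 1 + 1 + 0 + 1 + 0 = 8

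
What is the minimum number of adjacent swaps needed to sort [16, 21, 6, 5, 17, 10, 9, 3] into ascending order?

The minimum number of adjacent swaps to sort an array equals its inversion count, since every such swap removes exactly one inversion.
Count inversions — for each element, later elements that are smaller:
16: 6, 5, 10, 9, 3 → 5
21: 6, 5, 17, 10, 9, 3 → 6
6: 5, 3 → 2
5: 3 → 1
17: 10, 9, 3 → 3
10: 9, 3 → 2
9: 3 → 1
3: none → 0
Total inversions: 5 + 6 + 2 + 1 + 3 + 2 + 1 + 0 = 20

20 adjacent swaps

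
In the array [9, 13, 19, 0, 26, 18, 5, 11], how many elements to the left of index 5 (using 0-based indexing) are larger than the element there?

The element at index 5 is 18.
Elements before it: 9, 13, 19, 0, 26
Those larger than 18: 19, 26

2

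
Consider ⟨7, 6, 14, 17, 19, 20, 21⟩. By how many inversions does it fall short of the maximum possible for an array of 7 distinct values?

20

Maximum inversions for 7 distinct elements is C(7, 2) = 7·6/2 = 21.
Current inversions — for each element, count later smaller elements:
7: 1
6: 0
14: 0
17: 0
19: 0
20: 0
21: 0
Current total: 1 + 0 + 0 + 0 + 0 + 0 + 0 = 1
Shortfall: 21 − 1 = 20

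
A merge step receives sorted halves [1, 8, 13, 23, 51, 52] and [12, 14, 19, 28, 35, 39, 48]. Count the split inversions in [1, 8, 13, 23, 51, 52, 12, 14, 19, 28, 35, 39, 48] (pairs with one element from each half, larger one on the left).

Take each right-half value and tally the left-half values above it:
r = 12: 13, 23, 51, 52 → 4
r = 14: 23, 51, 52 → 3
r = 19: 23, 51, 52 → 3
r = 28: 51, 52 → 2
r = 35: 51, 52 → 2
r = 39: 51, 52 → 2
r = 48: 51, 52 → 2
Cross-inversions: 4 + 3 + 3 + 2 + 2 + 2 + 2 = 18

18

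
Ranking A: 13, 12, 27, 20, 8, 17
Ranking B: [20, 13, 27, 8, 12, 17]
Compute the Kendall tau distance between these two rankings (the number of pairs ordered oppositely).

Assign each item its position (1..6) in the first ordering, then rewrite the second ordering as that position sequence:
positions: 13→1, 12→2, 27→3, 20→4, 8→5, 17→6
second ordering as positions: [4, 1, 3, 5, 2, 6]
Discordant pairs = inversions in this position sequence.
4: 1, 3, 2 → 3
1: 0
3: 2 → 1
5: 2 → 1
2: 0
6: 0
Total: 3 + 0 + 1 + 1 + 0 + 0 = 5

Discordant pairs: 5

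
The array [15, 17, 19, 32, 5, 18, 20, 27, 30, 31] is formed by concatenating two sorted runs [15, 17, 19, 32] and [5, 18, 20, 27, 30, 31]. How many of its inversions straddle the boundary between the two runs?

10

Count, for every r in R, how many entries of L exceed r:
r = 5: 15, 17, 19, 32 → 4
r = 18: 19, 32 → 2
r = 20: 32 → 1
r = 27: 32 → 1
r = 30: 32 → 1
r = 31: 32 → 1
Cross-inversions: 4 + 2 + 1 + 1 + 1 + 1 = 10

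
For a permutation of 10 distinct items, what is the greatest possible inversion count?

A reversed (strictly descending) arrangement makes every pair an inversion, giving C(10, 2) inversions.
C(10, 2) = 10·9/2 = 45

There are 45 inversions.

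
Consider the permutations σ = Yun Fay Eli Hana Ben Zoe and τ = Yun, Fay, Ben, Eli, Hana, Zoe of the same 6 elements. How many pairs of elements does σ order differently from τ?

Assign each item its position (1..6) in the first ordering, then rewrite the second ordering as that position sequence:
positions: Yun→1, Fay→2, Eli→3, Hana→4, Ben→5, Zoe→6
second ordering as positions: [1, 2, 5, 3, 4, 6]
Discordant pairs = inversions in this position sequence.
1: 0
2: 0
5: 3, 4 → 2
3: 0
4: 0
6: 0
Total: 0 + 0 + 2 + 0 + 0 + 0 = 2

2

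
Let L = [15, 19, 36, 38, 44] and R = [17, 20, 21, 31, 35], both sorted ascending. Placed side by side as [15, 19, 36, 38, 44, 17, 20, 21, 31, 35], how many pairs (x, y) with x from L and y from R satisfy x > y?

For each element r of the right run, count left-run elements greater than r:
r = 17: 19, 36, 38, 44 → 4
r = 20: 36, 38, 44 → 3
r = 21: 36, 38, 44 → 3
r = 31: 36, 38, 44 → 3
r = 35: 36, 38, 44 → 3
Cross-inversions: 4 + 3 + 3 + 3 + 3 = 16

16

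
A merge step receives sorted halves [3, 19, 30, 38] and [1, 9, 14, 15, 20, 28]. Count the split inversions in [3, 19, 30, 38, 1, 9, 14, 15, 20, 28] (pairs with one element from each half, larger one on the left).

17 cross-inversions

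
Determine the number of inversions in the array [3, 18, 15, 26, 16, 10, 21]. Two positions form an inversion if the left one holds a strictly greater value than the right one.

8 inversions

Count, for each position, how many later elements it exceeds:
3: 0
18: 3
15: 1
26: 3
16: 1
10: 0
21: 0
Sum: 0 + 3 + 1 + 3 + 1 + 0 + 0 = 8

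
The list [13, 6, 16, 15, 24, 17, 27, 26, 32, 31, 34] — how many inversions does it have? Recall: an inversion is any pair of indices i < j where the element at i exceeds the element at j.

5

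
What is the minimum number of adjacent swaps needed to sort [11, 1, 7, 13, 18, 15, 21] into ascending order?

3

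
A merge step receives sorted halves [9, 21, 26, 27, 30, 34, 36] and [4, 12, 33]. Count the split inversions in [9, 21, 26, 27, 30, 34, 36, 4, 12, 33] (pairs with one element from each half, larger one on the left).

15

Count, for every r in R, how many entries of L exceed r:
r = 4: 9, 21, 26, 27, 30, 34, 36 → 7
r = 12: 21, 26, 27, 30, 34, 36 → 6
r = 33: 34, 36 → 2
Cross-inversions: 7 + 6 + 2 = 15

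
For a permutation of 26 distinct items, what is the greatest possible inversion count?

325

The maximum occurs when the array is in strictly decreasing order: every one of the C(26, 2) pairs is inverted.
C(26, 2) = 26·25/2 = 325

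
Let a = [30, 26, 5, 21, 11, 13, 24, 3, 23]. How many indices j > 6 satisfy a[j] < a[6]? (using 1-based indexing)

1

The element at index 6 is 13.
Elements after it: 24, 3, 23
Those smaller than 13: 3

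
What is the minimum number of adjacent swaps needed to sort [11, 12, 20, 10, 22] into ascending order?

3

Minimum adjacent swaps = number of inversions (each swap of adjacent out-of-order elements removes one inversion and no swap can remove more).
Count inversions — for each element, later elements that are smaller:
11: 10 → 1
12: 10 → 1
20: 10 → 1
10: none → 0
22: none → 0
Total inversions: 1 + 1 + 1 + 0 + 0 = 3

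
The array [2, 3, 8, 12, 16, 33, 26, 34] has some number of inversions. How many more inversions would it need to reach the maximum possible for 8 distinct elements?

27 inversions short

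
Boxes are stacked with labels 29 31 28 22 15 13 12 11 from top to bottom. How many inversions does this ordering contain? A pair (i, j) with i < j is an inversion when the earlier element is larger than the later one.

For each element, count later entries that are smaller:
29 → 28, 22, 15, 13, 12, 11 → 6
31 → 28, 22, 15, 13, 12, 11 → 6
28 → 22, 15, 13, 12, 11 → 5
22 → 15, 13, 12, 11 → 4
15 → 13, 12, 11 → 3
13 → 12, 11 → 2
12 → 11 → 1
11 → none → 0
Sum: 6 + 6 + 5 + 4 + 3 + 2 + 1 + 0 = 27

27 inversions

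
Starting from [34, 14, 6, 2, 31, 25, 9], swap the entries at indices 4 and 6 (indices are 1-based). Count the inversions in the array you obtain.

Positions 4 and 6 hold 2 and 25; after swapping, the array is [34, 14, 6, 25, 31, 2, 9].
For each element, count later entries that are smaller:
34 → 14, 6, 25, 31, 2, 9 → 6
14 → 6, 2, 9 → 3
6 → 2 → 1
25 → 2, 9 → 2
31 → 2, 9 → 2
2 → none → 0
9 → none → 0
Sum: 6 + 3 + 1 + 2 + 2 + 0 + 0 = 14

Inversions: 14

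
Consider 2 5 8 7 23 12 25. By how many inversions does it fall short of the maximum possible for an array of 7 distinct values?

19

Maximum inversions for 7 distinct elements is C(7, 2) = 7·6/2 = 21.
Current inversions — for each element, count later smaller elements:
2: 0
5: 0
8: 1
7: 0
23: 1
12: 0
25: 0
Current total: 0 + 0 + 1 + 0 + 1 + 0 + 0 = 2
Shortfall: 21 − 2 = 19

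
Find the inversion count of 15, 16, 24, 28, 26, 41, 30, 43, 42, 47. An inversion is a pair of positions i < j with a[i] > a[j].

There are 3 inversions.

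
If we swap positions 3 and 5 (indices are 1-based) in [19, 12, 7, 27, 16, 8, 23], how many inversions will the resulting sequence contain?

Positions 3 and 5 hold 7 and 16; after swapping, the array is [19, 12, 16, 27, 7, 8, 23].
Count, for each position, how many later elements it exceeds:
19 → 12, 16, 7, 8 → 4
12 → 7, 8 → 2
16 → 7, 8 → 2
27 → 7, 8, 23 → 3
7 → none → 0
8 → none → 0
23 → none → 0
Sum: 4 + 2 + 2 + 3 + 0 + 0 + 0 = 11

11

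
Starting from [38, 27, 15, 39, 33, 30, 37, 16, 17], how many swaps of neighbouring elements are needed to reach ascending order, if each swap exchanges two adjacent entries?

Each adjacent swap fixes exactly one inversion, so the minimum swap count equals the number of inversions.
Count inversions — for each element, later elements that are smaller:
38: 27, 15, 33, 30, 37, 16, 17 → 7
27: 15, 16, 17 → 3
15: none → 0
39: 33, 30, 37, 16, 17 → 5
33: 30, 16, 17 → 3
30: 16, 17 → 2
37: 16, 17 → 2
16: none → 0
17: none → 0
Total inversions: 7 + 3 + 0 + 5 + 3 + 2 + 2 + 0 + 0 = 22

22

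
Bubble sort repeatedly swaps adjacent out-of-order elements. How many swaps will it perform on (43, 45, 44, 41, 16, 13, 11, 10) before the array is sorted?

Minimum adjacent swaps = number of inversions (each swap of adjacent out-of-order elements removes one inversion and no swap can remove more).
Count inversions — for each element, later elements that are smaller:
43: 41, 16, 13, 11, 10 → 5
45: 44, 41, 16, 13, 11, 10 → 6
44: 41, 16, 13, 11, 10 → 5
41: 16, 13, 11, 10 → 4
16: 13, 11, 10 → 3
13: 11, 10 → 2
11: 10 → 1
10: none → 0
Total inversions: 5 + 6 + 5 + 4 + 3 + 2 + 1 + 0 = 26

26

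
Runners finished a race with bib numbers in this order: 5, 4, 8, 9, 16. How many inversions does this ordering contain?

There is 1 inversion.

Count, for each position, how many later elements it exceeds:
5 → 4 → 1
4 → none → 0
8 → none → 0
9 → none → 0
16 → none → 0
Sum: 1 + 0 + 0 + 0 + 0 = 1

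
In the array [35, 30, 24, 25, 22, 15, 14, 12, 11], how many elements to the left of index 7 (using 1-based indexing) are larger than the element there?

The element at index 7 is 14.
Elements before it: 35, 30, 24, 25, 22, 15
Those larger than 14: 35, 30, 24, 25, 22, 15

6 such elements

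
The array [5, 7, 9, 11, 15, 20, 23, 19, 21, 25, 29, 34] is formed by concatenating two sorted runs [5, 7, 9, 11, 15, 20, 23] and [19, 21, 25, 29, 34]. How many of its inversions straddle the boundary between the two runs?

3

Count, for every r in R, how many entries of L exceed r:
r = 19: 20, 23 → 2
r = 21: 23 → 1
r = 25: none → 0
r = 29: none → 0
r = 34: none → 0
Cross-inversions: 2 + 1 + 0 + 0 + 0 = 3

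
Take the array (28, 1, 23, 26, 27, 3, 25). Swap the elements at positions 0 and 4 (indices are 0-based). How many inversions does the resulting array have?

10

Positions 0 and 4 hold 28 and 27; after swapping, the array is [27, 1, 23, 26, 28, 3, 25].
Element-by-element contributions:
27 → 1, 23, 26, 3, 25 → 5
1 → none → 0
23 → 3 → 1
26 → 3, 25 → 2
28 → 3, 25 → 2
3 → none → 0
25 → none → 0
Sum: 5 + 0 + 1 + 2 + 2 + 0 + 0 = 10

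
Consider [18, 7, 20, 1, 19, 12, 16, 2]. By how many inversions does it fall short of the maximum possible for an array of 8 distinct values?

11 inversions short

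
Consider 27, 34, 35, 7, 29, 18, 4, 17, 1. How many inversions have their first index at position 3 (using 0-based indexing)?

The element at index 3 is 7.
Elements after it: 29, 18, 4, 17, 1
Those smaller than 7: 4, 1

2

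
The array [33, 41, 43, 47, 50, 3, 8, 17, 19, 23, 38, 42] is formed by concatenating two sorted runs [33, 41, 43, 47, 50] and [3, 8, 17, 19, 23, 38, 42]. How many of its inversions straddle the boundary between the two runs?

32 cross-inversions

For each element r of the right run, count left-run elements greater than r:
r = 3: 33, 41, 43, 47, 50 → 5
r = 8: 33, 41, 43, 47, 50 → 5
r = 17: 33, 41, 43, 47, 50 → 5
r = 19: 33, 41, 43, 47, 50 → 5
r = 23: 33, 41, 43, 47, 50 → 5
r = 38: 41, 43, 47, 50 → 4
r = 42: 43, 47, 50 → 3
Cross-inversions: 5 + 5 + 5 + 5 + 5 + 4 + 3 = 32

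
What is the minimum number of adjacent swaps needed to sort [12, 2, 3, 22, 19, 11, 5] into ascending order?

Minimum adjacent swaps = number of inversions (each swap of adjacent out-of-order elements removes one inversion and no swap can remove more).
Count inversions — for each element, later elements that are smaller:
12: 2, 3, 11, 5 → 4
2: none → 0
3: none → 0
22: 19, 11, 5 → 3
19: 11, 5 → 2
11: 5 → 1
5: none → 0
Total inversions: 4 + 0 + 0 + 3 + 2 + 1 + 0 = 10

There are 10 adjacent swaps.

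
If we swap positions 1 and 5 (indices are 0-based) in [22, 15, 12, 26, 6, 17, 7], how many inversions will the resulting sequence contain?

15 inversions

Positions 1 and 5 hold 15 and 17; after swapping, the array is [22, 17, 12, 26, 6, 15, 7].
Count, for each position, how many later elements it exceeds:
22 → 17, 12, 6, 15, 7 → 5
17 → 12, 6, 15, 7 → 4
12 → 6, 7 → 2
26 → 6, 15, 7 → 3
6 → none → 0
15 → 7 → 1
7 → none → 0
Sum: 5 + 4 + 2 + 3 + 0 + 1 + 0 = 15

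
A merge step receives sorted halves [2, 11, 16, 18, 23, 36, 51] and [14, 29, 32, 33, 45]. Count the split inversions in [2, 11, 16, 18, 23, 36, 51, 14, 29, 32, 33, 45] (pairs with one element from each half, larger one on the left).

There are 12 split inversions.

Take each right-half value and tally the left-half values above it:
r = 14: 16, 18, 23, 36, 51 → 5
r = 29: 36, 51 → 2
r = 32: 36, 51 → 2
r = 33: 36, 51 → 2
r = 45: 51 → 1
Cross-inversions: 5 + 2 + 2 + 2 + 1 = 12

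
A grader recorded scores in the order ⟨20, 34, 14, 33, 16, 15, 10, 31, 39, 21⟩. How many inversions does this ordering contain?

Count, for each position, how many later elements it exceeds:
20: 4
34: 7
14: 1
33: 5
16: 2
15: 1
10: 0
31: 1
39: 1
21: 0
Sum: 4 + 7 + 1 + 5 + 2 + 1 + 0 + 1 + 1 + 0 = 22

22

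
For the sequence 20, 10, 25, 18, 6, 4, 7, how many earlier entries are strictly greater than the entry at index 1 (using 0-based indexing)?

1

The element at index 1 is 10.
Elements before it: 20
Those larger than 10: 20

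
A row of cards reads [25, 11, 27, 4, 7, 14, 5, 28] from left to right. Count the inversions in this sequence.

14 out-of-order pairs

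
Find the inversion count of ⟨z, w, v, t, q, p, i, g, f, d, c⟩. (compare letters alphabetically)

55

For each element, count later entries that are smaller:
z: 10
w: 9
v: 8
t: 7
q: 6
p: 5
i: 4
g: 3
f: 2
d: 1
c: 0
Sum: 10 + 9 + 8 + 7 + 6 + 5 + 4 + 3 + 2 + 1 + 0 = 55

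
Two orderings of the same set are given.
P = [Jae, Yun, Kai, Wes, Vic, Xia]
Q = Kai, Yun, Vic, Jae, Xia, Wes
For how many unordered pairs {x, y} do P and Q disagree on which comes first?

Assign each item its position (1..6) in the first ordering, then rewrite the second ordering as that position sequence:
positions: Jae→1, Yun→2, Kai→3, Wes→4, Vic→5, Xia→6
second ordering as positions: [3, 2, 5, 1, 6, 4]
Discordant pairs = inversions in this position sequence.
3: 2, 1 → 2
2: 1 → 1
5: 1, 4 → 2
1: 0
6: 4 → 1
4: 0
Total: 2 + 1 + 2 + 0 + 1 + 0 = 6

6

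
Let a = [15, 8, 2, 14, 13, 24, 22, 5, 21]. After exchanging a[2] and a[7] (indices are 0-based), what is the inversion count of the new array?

Positions 2 and 7 hold 2 and 5; after swapping, the array is [15, 8, 5, 14, 13, 24, 22, 2, 21].
Count, for each position, how many later elements it exceeds:
15 → 8, 5, 14, 13, 2 → 5
8 → 5, 2 → 2
5 → 2 → 1
14 → 13, 2 → 2
13 → 2 → 1
24 → 22, 2, 21 → 3
22 → 2, 21 → 2
2 → none → 0
21 → none → 0
Sum: 5 + 2 + 1 + 2 + 1 + 3 + 2 + 0 + 0 = 16

16 inversions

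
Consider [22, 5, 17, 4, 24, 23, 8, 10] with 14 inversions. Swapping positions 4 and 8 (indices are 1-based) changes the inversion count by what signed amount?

+3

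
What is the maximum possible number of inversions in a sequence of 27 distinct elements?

351

The maximum occurs when the array is in strictly decreasing order: every one of the C(27, 2) pairs is inverted.
C(27, 2) = 27·26/2 = 351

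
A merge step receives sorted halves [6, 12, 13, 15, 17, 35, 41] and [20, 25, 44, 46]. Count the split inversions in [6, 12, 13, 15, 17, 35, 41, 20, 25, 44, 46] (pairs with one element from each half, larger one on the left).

For each element r of the right run, count left-run elements greater than r:
r = 20: 35, 41 → 2
r = 25: 35, 41 → 2
r = 44: none → 0
r = 46: none → 0
Cross-inversions: 2 + 2 + 0 + 0 = 4

4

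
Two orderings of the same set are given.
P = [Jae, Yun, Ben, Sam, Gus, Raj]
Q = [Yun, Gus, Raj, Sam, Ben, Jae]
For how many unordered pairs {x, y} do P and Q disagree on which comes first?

10

Assign each item its position (1..6) in the first ordering, then rewrite the second ordering as that position sequence:
positions: Jae→1, Yun→2, Ben→3, Sam→4, Gus→5, Raj→6
second ordering as positions: [2, 5, 6, 4, 3, 1]
Discordant pairs = inversions in this position sequence.
2: 1 → 1
5: 4, 3, 1 → 3
6: 4, 3, 1 → 3
4: 3, 1 → 2
3: 1 → 1
1: 0
Total: 1 + 3 + 3 + 2 + 1 + 0 = 10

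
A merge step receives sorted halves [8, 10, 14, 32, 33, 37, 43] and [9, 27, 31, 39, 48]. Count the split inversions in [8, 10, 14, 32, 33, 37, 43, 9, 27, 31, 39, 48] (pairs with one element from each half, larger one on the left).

15 cross-inversions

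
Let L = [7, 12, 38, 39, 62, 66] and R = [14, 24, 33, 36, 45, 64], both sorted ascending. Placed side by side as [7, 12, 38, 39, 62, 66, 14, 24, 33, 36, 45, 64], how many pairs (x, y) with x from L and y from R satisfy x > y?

There are 19 cross-inversions.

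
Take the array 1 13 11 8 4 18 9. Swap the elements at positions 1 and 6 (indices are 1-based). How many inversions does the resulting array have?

Positions 1 and 6 hold 1 and 18; after swapping, the array is [18, 13, 11, 8, 4, 1, 9].
Sweep left to right; for each value list the smaller values that follow it:
18 → 13, 11, 8, 4, 1, 9 → 6
13 → 11, 8, 4, 1, 9 → 5
11 → 8, 4, 1, 9 → 4
8 → 4, 1 → 2
4 → 1 → 1
1 → none → 0
9 → none → 0
Sum: 6 + 5 + 4 + 2 + 1 + 0 + 0 = 18

18 inversions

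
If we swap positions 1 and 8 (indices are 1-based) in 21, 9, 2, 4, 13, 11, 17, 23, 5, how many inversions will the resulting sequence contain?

Positions 1 and 8 hold 21 and 23; after swapping, the array is [23, 9, 2, 4, 13, 11, 17, 21, 5].
Element-by-element contributions:
23 → 9, 2, 4, 13, 11, 17, 21, 5 → 8
9 → 2, 4, 5 → 3
2 → none → 0
4 → none → 0
13 → 11, 5 → 2
11 → 5 → 1
17 → 5 → 1
21 → 5 → 1
5 → none → 0
Sum: 8 + 3 + 0 + 0 + 2 + 1 + 1 + 1 + 0 = 16

16 inversions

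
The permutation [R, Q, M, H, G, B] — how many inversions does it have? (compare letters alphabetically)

Sweep left to right; for each value list the smaller values that follow it:
R → Q, M, H, G, B → 5
Q → M, H, G, B → 4
M → H, G, B → 3
H → G, B → 2
G → B → 1
B → none → 0
Sum: 5 + 4 + 3 + 2 + 1 + 0 = 15

There are 15 out-of-order pairs.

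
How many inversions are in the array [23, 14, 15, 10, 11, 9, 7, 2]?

For each element, count later entries that are smaller:
23: 7
14: 5
15: 5
10: 3
11: 3
9: 2
7: 1
2: 0
Sum: 7 + 5 + 5 + 3 + 3 + 2 + 1 + 0 = 26

26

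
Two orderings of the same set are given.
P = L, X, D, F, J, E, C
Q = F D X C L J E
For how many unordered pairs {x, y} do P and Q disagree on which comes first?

9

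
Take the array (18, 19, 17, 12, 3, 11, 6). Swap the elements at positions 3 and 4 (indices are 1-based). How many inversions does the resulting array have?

Positions 3 and 4 hold 17 and 12; after swapping, the array is [18, 19, 12, 17, 3, 11, 6].
Element-by-element contributions:
18: 5
19: 5
12: 3
17: 3
3: 0
11: 1
6: 0
Sum: 5 + 5 + 3 + 3 + 0 + 1 + 0 = 17

17 inversions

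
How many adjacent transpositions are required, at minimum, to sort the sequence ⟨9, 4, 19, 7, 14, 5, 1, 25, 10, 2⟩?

Adjacent swaps: 25

Minimum adjacent swaps = number of inversions (each swap of adjacent out-of-order elements removes one inversion and no swap can remove more).
Count inversions — for each element, later elements that are smaller:
9: 4, 7, 5, 1, 2 → 5
4: 1, 2 → 2
19: 7, 14, 5, 1, 10, 2 → 6
7: 5, 1, 2 → 3
14: 5, 1, 10, 2 → 4
5: 1, 2 → 2
1: none → 0
25: 10, 2 → 2
10: 2 → 1
2: none → 0
Total inversions: 5 + 2 + 6 + 3 + 4 + 2 + 0 + 2 + 1 + 0 = 25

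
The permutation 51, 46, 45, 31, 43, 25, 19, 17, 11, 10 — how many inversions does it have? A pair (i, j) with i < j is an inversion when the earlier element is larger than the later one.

44

Count, for each position, how many later elements it exceeds:
51 → 46, 45, 31, 43, 25, 19, 17, 11, 10 → 9
46 → 45, 31, 43, 25, 19, 17, 11, 10 → 8
45 → 31, 43, 25, 19, 17, 11, 10 → 7
31 → 25, 19, 17, 11, 10 → 5
43 → 25, 19, 17, 11, 10 → 5
25 → 19, 17, 11, 10 → 4
19 → 17, 11, 10 → 3
17 → 11, 10 → 2
11 → 10 → 1
10 → none → 0
Sum: 9 + 8 + 7 + 5 + 5 + 4 + 3 + 2 + 1 + 0 = 44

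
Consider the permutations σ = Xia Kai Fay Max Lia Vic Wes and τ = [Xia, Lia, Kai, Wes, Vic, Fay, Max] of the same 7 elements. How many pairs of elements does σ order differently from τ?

There are 8 discordant pairs.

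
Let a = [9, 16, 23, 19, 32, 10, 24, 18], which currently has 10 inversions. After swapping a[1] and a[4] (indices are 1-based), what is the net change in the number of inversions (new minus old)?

+3

Positions 1 and 4 hold 9 and 19; after swapping, the array is [19, 16, 23, 9, 32, 10, 24, 18].
Count, for each position, how many later elements it exceeds:
19 → 16, 9, 10, 18 → 4
16 → 9, 10 → 2
23 → 9, 10, 18 → 3
9 → none → 0
32 → 10, 24, 18 → 3
10 → none → 0
24 → 18 → 1
18 → none → 0
Sum: 4 + 2 + 3 + 0 + 3 + 0 + 1 + 0 = 13
Change: 13 − 10 = +3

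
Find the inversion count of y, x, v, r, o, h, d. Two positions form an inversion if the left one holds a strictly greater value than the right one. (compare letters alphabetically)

Sweep left to right; for each value list the smaller values that follow it:
y: 6
x: 5
v: 4
r: 3
o: 2
h: 1
d: 0
Sum: 6 + 5 + 4 + 3 + 2 + 1 + 0 = 21

21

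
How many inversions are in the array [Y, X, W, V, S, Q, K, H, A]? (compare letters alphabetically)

Sweep left to right; for each value list the smaller values that follow it:
Y → X, W, V, S, Q, K, H, A → 8
X → W, V, S, Q, K, H, A → 7
W → V, S, Q, K, H, A → 6
V → S, Q, K, H, A → 5
S → Q, K, H, A → 4
Q → K, H, A → 3
K → H, A → 2
H → A → 1
A → none → 0
Sum: 8 + 7 + 6 + 5 + 4 + 3 + 2 + 1 + 0 = 36

36 inversions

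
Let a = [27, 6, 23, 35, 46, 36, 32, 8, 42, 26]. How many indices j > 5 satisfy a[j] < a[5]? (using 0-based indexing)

The element at index 5 is 36.
Elements after it: 32, 8, 42, 26
Those smaller than 36: 32, 8, 26

3 such elements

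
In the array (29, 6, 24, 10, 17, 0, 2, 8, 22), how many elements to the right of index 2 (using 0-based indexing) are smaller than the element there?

The element at index 2 is 24.
Elements after it: 10, 17, 0, 2, 8, 22
Those smaller than 24: 10, 17, 0, 2, 8, 22

6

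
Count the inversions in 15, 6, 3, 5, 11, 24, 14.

Inversion pairs (indices are 1-based):
(1,2): 15 > 6
(1,3): 15 > 3
(1,4): 15 > 5
(1,5): 15 > 11
(1,7): 15 > 14
(2,3): 6 > 3
(2,4): 6 > 5
(6,7): 24 > 14
That's 8 pairs.

8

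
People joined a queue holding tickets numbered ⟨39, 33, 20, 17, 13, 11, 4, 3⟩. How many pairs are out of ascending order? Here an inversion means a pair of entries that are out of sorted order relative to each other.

Element-by-element contributions:
39: 7
33: 6
20: 5
17: 4
13: 3
11: 2
4: 1
3: 0
Sum: 7 + 6 + 5 + 4 + 3 + 2 + 1 + 0 = 28

28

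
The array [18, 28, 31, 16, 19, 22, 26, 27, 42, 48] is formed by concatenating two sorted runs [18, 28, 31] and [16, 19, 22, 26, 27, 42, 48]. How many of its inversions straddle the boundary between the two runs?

For each element r of the right run, count left-run elements greater than r:
r = 16: 18, 28, 31 → 3
r = 19: 28, 31 → 2
r = 22: 28, 31 → 2
r = 26: 28, 31 → 2
r = 27: 28, 31 → 2
r = 42: none → 0
r = 48: none → 0
Cross-inversions: 3 + 2 + 2 + 2 + 2 + 0 + 0 = 11

11 cross-inversions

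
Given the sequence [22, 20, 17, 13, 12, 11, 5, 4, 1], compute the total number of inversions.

There are 36 inversions.

Element-by-element contributions:
22: 8
20: 7
17: 6
13: 5
12: 4
11: 3
5: 2
4: 1
1: 0
Sum: 8 + 7 + 6 + 5 + 4 + 3 + 2 + 1 + 0 = 36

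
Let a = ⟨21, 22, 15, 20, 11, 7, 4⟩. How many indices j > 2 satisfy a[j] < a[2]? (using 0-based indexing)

The element at index 2 is 15.
Elements after it: 20, 11, 7, 4
Those smaller than 15: 11, 7, 4

3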